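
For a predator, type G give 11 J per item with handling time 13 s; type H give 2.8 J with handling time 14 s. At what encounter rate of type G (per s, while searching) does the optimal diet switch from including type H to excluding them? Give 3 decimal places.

0.024 per s

Drop type H once their profitability E₂/h₂ falls below the rate achievable on type G alone: E₂/h₂ = λE₁/(1 + λh₁).
Solve for λ: λE₁h₂ = E₂(1 + λh₁) → λ(E₁h₂ − E₂h₁) = E₂ → λ = E₂/(E₁h₂ − E₂h₁).
λ = 2.8/(11×14 − 2.8×13) = 2.8/117.6 = 0.02381 per s.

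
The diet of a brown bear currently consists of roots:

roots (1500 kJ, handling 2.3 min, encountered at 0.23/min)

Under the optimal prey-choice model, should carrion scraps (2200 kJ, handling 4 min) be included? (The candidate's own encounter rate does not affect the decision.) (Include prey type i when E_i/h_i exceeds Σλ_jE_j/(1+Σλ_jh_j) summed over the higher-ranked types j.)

Current rate: (0.23×1500)/(1 + 0.23×2.3) = 225.6 kJ/min.
carrion scraps: E/h = 2200/4 = 550 kJ/min.
Since 550 > R, including carrion scraps increases the long-run rate.

Yes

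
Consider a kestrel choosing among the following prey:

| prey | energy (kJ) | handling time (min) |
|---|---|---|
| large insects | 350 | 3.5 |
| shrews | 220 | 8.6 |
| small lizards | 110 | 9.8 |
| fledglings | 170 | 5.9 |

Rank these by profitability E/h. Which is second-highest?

Profitability E/h (kJ/min): large insects = 350/3.5 = 100, shrews = 220/8.6 = 25.6, small lizards = 110/9.8 = 11.2, fledglings = 170/5.9 = 28.8.
Ranked: large insects > fledglings > shrews > small lizards.

fledglings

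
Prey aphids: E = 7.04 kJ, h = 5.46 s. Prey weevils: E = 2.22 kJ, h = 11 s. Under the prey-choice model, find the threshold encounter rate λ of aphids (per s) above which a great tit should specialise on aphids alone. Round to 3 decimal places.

0.034 per s

Drop weevils once their profitability E₂/h₂ falls below the rate achievable on aphids alone: E₂/h₂ = λE₁/(1 + λh₁).
Solve for λ: λE₁h₂ = E₂(1 + λh₁) → λ(E₁h₂ − E₂h₁) = E₂ → λ = E₂/(E₁h₂ − E₂h₁).
λ = 2.22/(7.04×11 − 2.22×5.46) = 2.22/65.32 = 0.03399 per s.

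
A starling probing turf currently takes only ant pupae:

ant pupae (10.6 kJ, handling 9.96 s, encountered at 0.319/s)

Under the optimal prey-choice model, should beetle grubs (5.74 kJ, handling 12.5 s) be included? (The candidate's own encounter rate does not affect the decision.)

No

On ant pupae alone, R = ΣλE/(1+Σλh) = 3.381/4.177 = 0.8095 kJ/s.
Profitability of beetle grubs: 5.74/12.5 = 0.4592 kJ/s.
0.4592 < 0.8095, so adding beetle grubs would lower the average — exclude it.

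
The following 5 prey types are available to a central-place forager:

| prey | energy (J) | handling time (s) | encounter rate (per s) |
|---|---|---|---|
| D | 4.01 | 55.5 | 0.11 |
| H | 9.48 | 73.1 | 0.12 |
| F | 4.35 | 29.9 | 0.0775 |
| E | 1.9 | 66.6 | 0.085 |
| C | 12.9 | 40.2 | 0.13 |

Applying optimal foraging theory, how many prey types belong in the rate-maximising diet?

1

Rank by E/h (J/s): C 0.321, F 0.145, H 0.13, D 0.0723, E 0.0285. Include each in turn until the next type's E/h falls below the running intake rate.
Rate on top 1: 0.2694. F: 0.145 < 0.2694 → exclude; stop.
Optimal diet: C — 1 of 5 types.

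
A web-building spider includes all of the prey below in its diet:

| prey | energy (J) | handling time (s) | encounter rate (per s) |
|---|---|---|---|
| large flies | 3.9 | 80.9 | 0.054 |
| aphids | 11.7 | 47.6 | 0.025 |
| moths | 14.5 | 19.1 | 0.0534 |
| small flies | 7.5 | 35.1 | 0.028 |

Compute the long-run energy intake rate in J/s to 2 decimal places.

0.17 J/s

Energy encountered per unit search time: 0.054×3.9 + 0.025×11.7 + 0.0534×14.5 + 0.028×7.5 = 1.487 J/s.
Handling time per unit search time: 0.054×80.9 + 0.025×47.6 + 0.0534×19.1 + 0.028×35.1 = 7.561.
Rate = 1.487/(1 + 7.561) = 0.1737 J/s.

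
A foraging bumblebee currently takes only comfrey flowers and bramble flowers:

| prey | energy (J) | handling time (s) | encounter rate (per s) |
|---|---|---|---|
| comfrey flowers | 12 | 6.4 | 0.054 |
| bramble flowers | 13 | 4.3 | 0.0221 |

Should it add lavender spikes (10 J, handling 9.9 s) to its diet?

Yes

Current rate: (0.054×12 + 0.0221×13)/(1 + 0.054×6.4 + 0.0221×4.3) = 0.6492 J/s.
Profitability of lavender spikes: 10/9.9 = 1.01 J/s.
1.01 > 0.6492, so adding lavender spikes raises the average — include it.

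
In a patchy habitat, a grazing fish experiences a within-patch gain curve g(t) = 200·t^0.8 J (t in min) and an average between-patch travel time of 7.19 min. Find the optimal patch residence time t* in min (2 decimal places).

By the marginal value theorem, leave when the instantaneous gain rate g'(t) equals the habitat-wide average g(t)/(T + t).
g'(t) = 0.8·200·t^-0.2. Setting 0.8·200·t^-0.2 = 200·t^0.8/(7.19+t) gives 0.8(7.19+t) = t, so 0.20·t = 0.8×7.19.
t* = 0.8×7.19/0.20 = 28.76 min.

28.76 min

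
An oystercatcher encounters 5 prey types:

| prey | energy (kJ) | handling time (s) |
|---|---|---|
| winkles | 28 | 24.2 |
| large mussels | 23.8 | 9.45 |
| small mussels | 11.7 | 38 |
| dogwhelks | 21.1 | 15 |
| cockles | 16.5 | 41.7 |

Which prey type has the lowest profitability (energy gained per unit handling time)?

Profitability E/h (kJ/s): winkles = 28/24.2 = 1.16, large mussels = 23.8/9.45 = 2.52, small mussels = 11.7/38 = 0.308, dogwhelks = 21.1/15 = 1.41, cockles = 16.5/41.7 = 0.396.
Ranked: large mussels > dogwhelks > winkles > cockles > small mussels.

small mussels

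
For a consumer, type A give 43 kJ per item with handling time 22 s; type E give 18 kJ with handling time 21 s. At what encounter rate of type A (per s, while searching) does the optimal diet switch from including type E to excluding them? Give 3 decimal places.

0.036 per s

At the threshold, the rate on type A alone equals the profitability of type E: λ·43/(1 + λ·22) = 18/21 = 0.8571.
Rearranging, λ(43 − 0.8571×22) = 0.8571, so λ = 0.8571/24.14 = 0.0355 per s.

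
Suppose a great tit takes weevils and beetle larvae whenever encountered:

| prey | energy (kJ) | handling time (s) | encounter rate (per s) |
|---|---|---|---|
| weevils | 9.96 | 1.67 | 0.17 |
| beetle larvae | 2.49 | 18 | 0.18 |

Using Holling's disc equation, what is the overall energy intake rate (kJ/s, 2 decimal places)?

0.47 kJ/s

R = Σλ_iE_i / (1 + Σλ_ih_i)
Numerator: 0.17×9.96 + 0.18×2.49 = 2.141
Denominator: 1 + 0.17×1.67 + 0.18×18 = 4.524
R = 2.141/4.524 = 0.4734 kJ/s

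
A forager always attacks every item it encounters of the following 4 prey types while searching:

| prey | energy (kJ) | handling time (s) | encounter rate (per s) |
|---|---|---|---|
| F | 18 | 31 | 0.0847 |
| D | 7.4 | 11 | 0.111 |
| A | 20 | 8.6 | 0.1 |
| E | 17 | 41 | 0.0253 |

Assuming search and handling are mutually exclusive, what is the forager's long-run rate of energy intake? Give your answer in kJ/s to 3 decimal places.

R = Σλ_iE_i / (1 + Σλ_ih_i)
Numerator: 0.0847×18 + 0.111×7.4 + 0.1×20 + 0.0253×17 = 4.776
Denominator: 1 + 0.0847×31 + 0.111×11 + 0.1×8.6 + 0.0253×41 = 6.744
R = 4.776/6.744 = 0.7082 kJ/s

0.708 kJ/s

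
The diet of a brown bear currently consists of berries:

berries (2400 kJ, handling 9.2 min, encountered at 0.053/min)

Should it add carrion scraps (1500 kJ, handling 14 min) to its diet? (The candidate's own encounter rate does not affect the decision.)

Yes

On berries alone, R = ΣλE/(1+Σλh) = 127.2/1.488 = 85.51 kJ/min.
carrion scraps: E/h = 1500/14 = 107.1 kJ/min.
Since 107.1 > R, including carrion scraps increases the long-run rate.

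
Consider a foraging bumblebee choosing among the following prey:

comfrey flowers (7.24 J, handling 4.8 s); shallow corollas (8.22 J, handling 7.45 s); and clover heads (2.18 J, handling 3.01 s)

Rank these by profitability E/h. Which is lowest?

In descending order of E/h:
comfrey flowers: 7.24/4.8 = 1.51 J/s
shallow corollas: 8.22/7.45 = 1.1 J/s
clover heads: 2.18/3.01 = 0.724 J/s

clover heads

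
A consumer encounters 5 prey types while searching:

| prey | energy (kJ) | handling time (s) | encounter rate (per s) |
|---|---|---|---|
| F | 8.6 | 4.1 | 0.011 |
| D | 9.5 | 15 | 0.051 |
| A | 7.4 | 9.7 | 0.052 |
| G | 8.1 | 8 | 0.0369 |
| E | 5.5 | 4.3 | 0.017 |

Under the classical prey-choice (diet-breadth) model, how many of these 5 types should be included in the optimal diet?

Rank by E/h (kJ/s): F 2.1, E 1.28, G 1.01, A 0.763, D 0.633. Include each in turn until the next type's E/h falls below the running intake rate.
Rate on top 1: 0.09052. E: 1.28 > 0.09052 → include.
Rate on top 2: 0.1682. G: 1.01 > 0.1682 → include.
Rate on top 3: 0.3446. A: 0.763 > 0.3446 → include.
Rate on top 4: 0.4546. D: 0.633 > 0.4546 → include.
Optimal diet: F, E, G, A, D — 5 of 5 types.

5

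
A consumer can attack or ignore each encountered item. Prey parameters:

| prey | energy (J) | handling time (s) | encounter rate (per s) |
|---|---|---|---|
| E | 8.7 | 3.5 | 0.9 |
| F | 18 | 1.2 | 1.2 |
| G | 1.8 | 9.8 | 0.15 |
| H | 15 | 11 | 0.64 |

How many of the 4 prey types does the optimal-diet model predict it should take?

1

Profitabilities (E/h, J/s): F 15, E 2.49, H 1.36, G 0.184. Add prey in this order while the next type's profitability exceeds the intake rate on those already taken.
Rate on top 1: 8.852. E: 2.49 < 8.852 → exclude; stop.
Optimal diet: F — 1 of 4 types.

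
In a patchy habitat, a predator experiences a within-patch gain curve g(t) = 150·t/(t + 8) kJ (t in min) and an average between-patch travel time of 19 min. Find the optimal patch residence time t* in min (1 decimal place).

By the marginal value theorem, leave when the instantaneous gain rate g'(t) equals the habitat-wide average g(t)/(T + t).
g'(t) = 150·8/(t + 8)². Setting 150·8/(t+8)² = 150t/[(t+8)(19+t)] gives 8(19+t) = t(t+8), so t² = 8×19 = 152.
t* = √152 = 12.33 min.

12.3 min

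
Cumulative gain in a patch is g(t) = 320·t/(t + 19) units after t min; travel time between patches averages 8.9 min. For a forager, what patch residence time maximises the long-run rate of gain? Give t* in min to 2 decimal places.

Optimal t* satisfies g'(t*) = g(t*)/(T + t*).
g'(t) = 320·19/(t + 19)². Setting 320·19/(t+19)² = 320t/[(t+19)(8.9+t)] gives 19(8.9+t) = t(t+19), so t² = 19×8.9 = 169.1.
t* = √169.1 = 13 min.

13.00 min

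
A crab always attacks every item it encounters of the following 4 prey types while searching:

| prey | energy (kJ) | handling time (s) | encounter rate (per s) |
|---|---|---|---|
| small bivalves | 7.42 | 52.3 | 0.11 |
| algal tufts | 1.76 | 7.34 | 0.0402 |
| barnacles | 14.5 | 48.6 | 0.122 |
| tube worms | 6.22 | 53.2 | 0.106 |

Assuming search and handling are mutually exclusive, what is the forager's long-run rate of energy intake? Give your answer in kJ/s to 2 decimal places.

0.18 kJ/s

R = (0.11×7.42 + 0.0402×1.76 + 0.122×14.5 + 0.106×6.22) / (1 + 0.11×52.3 + 0.0402×7.34 + 0.122×48.6 + 0.106×53.2) = 3.315/18.62 = 0.1781 kJ/s.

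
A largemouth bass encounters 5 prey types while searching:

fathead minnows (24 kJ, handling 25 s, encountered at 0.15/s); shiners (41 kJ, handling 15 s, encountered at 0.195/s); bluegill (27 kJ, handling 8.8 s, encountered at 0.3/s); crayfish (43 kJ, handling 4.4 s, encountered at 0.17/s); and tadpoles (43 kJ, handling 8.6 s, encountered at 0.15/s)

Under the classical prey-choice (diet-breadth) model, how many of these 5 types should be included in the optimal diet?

Rank by E/h (kJ/s): crayfish 9.77, tadpoles 5, bluegill 3.07, shiners 2.73, fathead minnows 0.96. Include each in turn until the next type's E/h falls below the running intake rate.
Rate on top 1: 4.182. tadpoles: 5 > 4.182 → include.
Rate on top 2: 4.529. bluegill: 3.07 < 4.529 → exclude; stop.
Optimal diet: crayfish, tadpoles — 2 of 5 types.

2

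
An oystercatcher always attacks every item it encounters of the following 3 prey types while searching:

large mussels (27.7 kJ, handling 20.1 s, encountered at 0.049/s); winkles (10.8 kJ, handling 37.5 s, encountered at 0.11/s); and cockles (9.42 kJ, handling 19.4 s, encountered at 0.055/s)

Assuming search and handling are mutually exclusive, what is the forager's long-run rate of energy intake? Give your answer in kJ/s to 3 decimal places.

0.427 kJ/s

R = Σλ_iE_i / (1 + Σλ_ih_i)
Numerator: 0.049×27.7 + 0.11×10.8 + 0.055×9.42 = 3.063
Denominator: 1 + 0.049×20.1 + 0.11×37.5 + 0.055×19.4 = 7.177
R = 3.063/7.177 = 0.4268 kJ/s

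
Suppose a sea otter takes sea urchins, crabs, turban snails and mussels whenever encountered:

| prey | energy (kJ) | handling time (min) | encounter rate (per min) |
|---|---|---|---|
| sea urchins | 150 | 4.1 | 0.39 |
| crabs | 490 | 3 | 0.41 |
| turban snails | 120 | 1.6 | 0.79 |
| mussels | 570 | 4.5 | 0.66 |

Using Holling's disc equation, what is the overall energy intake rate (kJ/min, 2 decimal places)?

90.59 kJ/min

R = Σλ_iE_i / (1 + Σλ_ih_i)
Numerator: 0.39×150 + 0.41×490 + 0.79×120 + 0.66×570 = 730.4
Denominator: 1 + 0.39×4.1 + 0.41×3 + 0.79×1.6 + 0.66×4.5 = 8.063
R = 730.4/8.063 = 90.59 kJ/min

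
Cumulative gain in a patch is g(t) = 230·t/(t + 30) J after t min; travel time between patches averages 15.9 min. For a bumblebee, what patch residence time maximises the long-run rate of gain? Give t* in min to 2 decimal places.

21.84 min

By the marginal value theorem, leave when the instantaneous gain rate g'(t) equals the habitat-wide average g(t)/(T + t).
g'(t) = 230·30/(t + 30)². Setting 230·30/(t+30)² = 230t/[(t+30)(15.9+t)] gives 30(15.9+t) = t(t+30), so t² = 30×15.9 = 477.
t* = √477 = 21.84 min.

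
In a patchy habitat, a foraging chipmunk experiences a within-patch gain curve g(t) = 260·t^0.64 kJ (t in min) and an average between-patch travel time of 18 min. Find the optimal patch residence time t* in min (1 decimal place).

32.0 min

By the marginal value theorem, leave when the instantaneous gain rate g'(t) equals the habitat-wide average g(t)/(T + t).
g'(t) = 0.64·260·t^-0.36. Setting 0.64·260·t^-0.36 = 260·t^0.64/(18+t) gives 0.64(18+t) = t, so 0.36·t = 0.64×18.
t* = 0.64×18/0.36 = 32 min.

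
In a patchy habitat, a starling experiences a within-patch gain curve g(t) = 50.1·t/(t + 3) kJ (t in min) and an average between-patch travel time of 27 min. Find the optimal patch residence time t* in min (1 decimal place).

9.0 min

Maximise g(t)/(T+t): set derivative to zero → g'(t)(T+t) = g(t).
g'(t) = 50.1·3/(t + 3)². Setting 50.1·3/(t+3)² = 50.1t/[(t+3)(27+t)] gives 3(27+t) = t(t+3), so t² = 3×27 = 81.
t* = √81 = 9 min.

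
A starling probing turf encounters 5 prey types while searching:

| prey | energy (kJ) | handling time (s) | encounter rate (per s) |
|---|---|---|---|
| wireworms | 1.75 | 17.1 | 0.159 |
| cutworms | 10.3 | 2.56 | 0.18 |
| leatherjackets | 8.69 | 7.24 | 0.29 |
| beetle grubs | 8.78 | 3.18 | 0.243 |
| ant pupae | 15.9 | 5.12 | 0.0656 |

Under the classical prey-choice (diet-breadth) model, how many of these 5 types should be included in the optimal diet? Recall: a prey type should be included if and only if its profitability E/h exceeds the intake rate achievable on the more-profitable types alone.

Rank by E/h (kJ/s): cutworms 4.02, ant pupae 3.11, beetle grubs 2.76, leatherjackets 1.2, wireworms 0.102. Include each in turn until the next type's E/h falls below the running intake rate.
Rate on top 1: 1.269. ant pupae: 3.11 > 1.269 → include.
Rate on top 2: 1.612. beetle grubs: 2.76 > 1.612 → include.
Rate on top 3: 1.958. leatherjackets: 1.2 < 1.958 → exclude; stop.
Optimal diet: cutworms, ant pupae, beetle grubs — 3 of 5 types.

3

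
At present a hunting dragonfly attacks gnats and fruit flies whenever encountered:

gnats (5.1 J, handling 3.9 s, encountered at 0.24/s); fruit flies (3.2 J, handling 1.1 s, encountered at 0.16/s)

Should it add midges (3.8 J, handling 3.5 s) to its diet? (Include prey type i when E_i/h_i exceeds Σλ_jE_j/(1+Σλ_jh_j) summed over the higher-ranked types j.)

Yes

Current rate: (0.24×5.1 + 0.16×3.2)/(1 + 0.24×3.9 + 0.16×1.1) = 0.822 J/s.
midges: E/h = 3.8/3.5 = 1.086 J/s.
Since 1.086 > R, including midges increases the long-run rate.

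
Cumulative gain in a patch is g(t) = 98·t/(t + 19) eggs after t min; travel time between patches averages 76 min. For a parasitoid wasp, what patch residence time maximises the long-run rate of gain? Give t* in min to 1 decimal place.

Optimal t* satisfies g'(t*) = g(t*)/(T + t*).
g'(t) = 98·19/(t + 19)². Setting 98·19/(t+19)² = 98t/[(t+19)(76+t)] gives 19(76+t) = t(t+19), so t² = 19×76 = 1444.
t* = √1444 = 38 min.

38.0 min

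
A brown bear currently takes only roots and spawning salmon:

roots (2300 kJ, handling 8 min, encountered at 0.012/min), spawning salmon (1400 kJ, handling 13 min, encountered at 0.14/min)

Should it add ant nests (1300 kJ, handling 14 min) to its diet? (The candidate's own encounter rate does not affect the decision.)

Intake rate on the current diet: R = (0.012×2300 + 0.14×1400) / (1 + 0.012×8 + 0.14×13) = 223.6/2.916 = 76.68 kJ/min.
Profitability of ant nests: 1300/14 = 92.86 kJ/min.
Since 92.86 > R, including ant nests increases the long-run rate.

Yes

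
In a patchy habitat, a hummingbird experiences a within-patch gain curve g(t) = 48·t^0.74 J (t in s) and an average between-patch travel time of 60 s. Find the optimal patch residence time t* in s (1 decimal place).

170.8 s

Maximise g(t)/(T+t): set derivative to zero → g'(t)(T+t) = g(t).
g'(t) = 0.74·48·t^-0.26. Setting 0.74·48·t^-0.26 = 48·t^0.74/(60+t) gives 0.74(60+t) = t, so 0.26·t = 0.74×60.
t* = 0.74×60/0.26 = 170.8 s.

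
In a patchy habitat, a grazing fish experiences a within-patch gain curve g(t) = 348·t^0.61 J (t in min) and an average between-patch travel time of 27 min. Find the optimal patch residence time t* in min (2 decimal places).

42.23 min

Optimal t* satisfies g'(t*) = g(t*)/(T + t*).
g'(t) = 0.61·348·t^-0.39. Setting 0.61·348·t^-0.39 = 348·t^0.61/(27+t) gives 0.61(27+t) = t, so 0.39·t = 0.61×27.
t* = 0.61×27/0.39 = 42.23 min.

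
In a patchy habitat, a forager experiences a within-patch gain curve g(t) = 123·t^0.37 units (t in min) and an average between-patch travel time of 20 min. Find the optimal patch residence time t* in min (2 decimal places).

11.75 min

Optimal t* satisfies g'(t*) = g(t*)/(T + t*).
g'(t) = 0.37·123·t^-0.63. Setting 0.37·123·t^-0.63 = 123·t^0.37/(20+t) gives 0.37(20+t) = t, so 0.63·t = 0.37×20.
t* = 0.37×20/0.63 = 11.75 min.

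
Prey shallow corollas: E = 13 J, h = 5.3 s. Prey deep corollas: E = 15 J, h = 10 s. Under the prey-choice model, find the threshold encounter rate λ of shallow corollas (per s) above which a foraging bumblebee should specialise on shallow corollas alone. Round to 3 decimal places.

Drop deep corollas once their profitability E₂/h₂ falls below the rate achievable on shallow corollas alone: E₂/h₂ = λE₁/(1 + λh₁).
Solve for λ: λE₁h₂ = E₂(1 + λh₁) → λ(E₁h₂ − E₂h₁) = E₂ → λ = E₂/(E₁h₂ − E₂h₁).
λ = 15/(13×10 − 15×5.3) = 15/50.5 = 0.297 per s.

0.297 per s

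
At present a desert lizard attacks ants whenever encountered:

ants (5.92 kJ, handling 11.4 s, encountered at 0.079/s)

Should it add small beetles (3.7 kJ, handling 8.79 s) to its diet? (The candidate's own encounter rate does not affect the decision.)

Intake rate on the current diet: R = (0.079×5.92) / (1 + 0.079×11.4) = 0.4677/1.901 = 0.2461 kJ/s.
small beetles: E/h = 3.7/8.79 = 0.4209 kJ/s.
0.4209 > 0.2461, so adding small beetles raises the average — include it.

Yes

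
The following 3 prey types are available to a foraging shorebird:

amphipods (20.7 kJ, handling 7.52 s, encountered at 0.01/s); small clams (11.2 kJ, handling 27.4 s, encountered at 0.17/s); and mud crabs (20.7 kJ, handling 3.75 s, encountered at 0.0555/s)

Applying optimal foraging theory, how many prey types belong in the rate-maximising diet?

2

Rank by E/h (kJ/s): mud crabs 5.52, amphipods 2.75, small clams 0.409. Include each in turn until the next type's E/h falls below the running intake rate.
Rate on top 1: 0.9509. amphipods: 2.75 > 0.9509 → include.
Rate on top 2: 1.057. small clams: 0.409 < 1.057 → exclude; stop.
Optimal diet: mud crabs, amphipods — 2 of 3 types.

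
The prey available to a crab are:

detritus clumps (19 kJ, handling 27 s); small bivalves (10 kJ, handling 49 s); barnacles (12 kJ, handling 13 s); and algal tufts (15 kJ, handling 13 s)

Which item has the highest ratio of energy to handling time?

algal tufts

Profitability E/h (kJ/s): detritus clumps = 19/27 = 0.704, small bivalves = 10/49 = 0.204, barnacles = 12/13 = 0.923, algal tufts = 15/13 = 1.15.
Ranked: algal tufts > barnacles > detritus clumps > small bivalves.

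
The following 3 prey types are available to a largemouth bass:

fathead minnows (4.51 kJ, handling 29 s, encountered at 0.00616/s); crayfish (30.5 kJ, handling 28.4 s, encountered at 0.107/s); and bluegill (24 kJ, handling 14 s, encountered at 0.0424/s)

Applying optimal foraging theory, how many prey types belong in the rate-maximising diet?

Profitabilities (E/h, kJ/s): bluegill 1.71, crayfish 1.07, fathead minnows 0.156. Add prey in this order while the next type's profitability exceeds the intake rate on those already taken.
Rate on top 1: 0.6386. crayfish: 1.07 > 0.6386 → include.
Rate on top 2: 0.9242. fathead minnows: 0.156 < 0.9242 → exclude; stop.
Optimal diet: bluegill, crayfish — 2 of 3 types.

2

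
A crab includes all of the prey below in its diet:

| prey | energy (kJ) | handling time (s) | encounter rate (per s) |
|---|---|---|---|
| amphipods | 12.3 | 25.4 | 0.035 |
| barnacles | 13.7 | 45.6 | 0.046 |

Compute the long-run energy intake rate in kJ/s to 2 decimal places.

R = (0.035×12.3 + 0.046×13.7) / (1 + 0.035×25.4 + 0.046×45.6) = 1.061/3.987 = 0.2661 kJ/s.

0.27 kJ/s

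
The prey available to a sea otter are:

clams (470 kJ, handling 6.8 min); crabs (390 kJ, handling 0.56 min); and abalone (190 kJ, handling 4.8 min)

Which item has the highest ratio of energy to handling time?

crabs

In descending order of E/h:
crabs: 390/0.56 = 696 kJ/min
clams: 470/6.8 = 69.1 kJ/min
abalone: 190/4.8 = 39.6 kJ/min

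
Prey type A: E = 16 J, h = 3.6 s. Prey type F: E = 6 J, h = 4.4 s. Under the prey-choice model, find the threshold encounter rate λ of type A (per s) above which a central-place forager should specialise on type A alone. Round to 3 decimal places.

Drop type F once their profitability E₂/h₂ falls below the rate achievable on type A alone: E₂/h₂ = λE₁/(1 + λh₁).
Solve for λ: λE₁h₂ = E₂(1 + λh₁) → λ(E₁h₂ − E₂h₁) = E₂ → λ = E₂/(E₁h₂ − E₂h₁).
λ = 6/(16×4.4 − 6×3.6) = 6/48.8 = 0.123 per s.

0.123 per s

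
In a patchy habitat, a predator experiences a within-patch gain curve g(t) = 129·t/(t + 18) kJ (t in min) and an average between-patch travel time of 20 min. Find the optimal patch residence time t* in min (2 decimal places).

Maximise g(t)/(T+t): set derivative to zero → g'(t)(T+t) = g(t).
g'(t) = 129·18/(t + 18)². Setting 129·18/(t+18)² = 129t/[(t+18)(20+t)] gives 18(20+t) = t(t+18), so t² = 18×20 = 360.
t* = √360 = 18.97 min.

18.97 min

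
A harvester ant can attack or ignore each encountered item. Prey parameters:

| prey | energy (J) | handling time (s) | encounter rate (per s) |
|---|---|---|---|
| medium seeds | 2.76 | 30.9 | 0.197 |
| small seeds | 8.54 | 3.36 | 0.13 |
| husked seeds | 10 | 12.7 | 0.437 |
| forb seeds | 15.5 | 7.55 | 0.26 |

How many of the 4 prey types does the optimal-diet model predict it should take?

2

Rank by E/h (J/s): small seeds 2.54, forb seeds 2.05, husked seeds 0.787, medium seeds 0.0893. Include each in turn until the next type's E/h falls below the running intake rate.
Rate on top 1: 0.7727. forb seeds: 2.05 > 0.7727 → include.
Rate on top 2: 1.512. husked seeds: 0.787 < 1.512 → exclude; stop.
Optimal diet: small seeds, forb seeds — 2 of 4 types.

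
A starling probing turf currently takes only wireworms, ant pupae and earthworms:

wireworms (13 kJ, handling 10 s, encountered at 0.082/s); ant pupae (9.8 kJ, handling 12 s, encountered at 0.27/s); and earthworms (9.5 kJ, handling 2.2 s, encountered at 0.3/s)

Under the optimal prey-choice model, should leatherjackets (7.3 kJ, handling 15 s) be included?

No

On wireworms, ant pupae and earthworms alone, R = ΣλE/(1+Σλh) = 6.562/5.72 = 1.147 kJ/s.
leatherjackets: E/h = 7.3/15 = 0.4867 kJ/s.
0.4867 < 1.147, so adding leatherjackets would lower the average — exclude it.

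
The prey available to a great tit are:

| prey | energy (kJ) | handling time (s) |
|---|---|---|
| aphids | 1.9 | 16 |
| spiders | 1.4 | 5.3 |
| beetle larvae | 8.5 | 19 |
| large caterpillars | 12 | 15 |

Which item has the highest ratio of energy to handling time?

large caterpillars

In descending order of E/h:
large caterpillars: 12/15 = 0.8 kJ/s
beetle larvae: 8.5/19 = 0.447 kJ/s
spiders: 1.4/5.3 = 0.264 kJ/s
aphids: 1.9/16 = 0.119 kJ/s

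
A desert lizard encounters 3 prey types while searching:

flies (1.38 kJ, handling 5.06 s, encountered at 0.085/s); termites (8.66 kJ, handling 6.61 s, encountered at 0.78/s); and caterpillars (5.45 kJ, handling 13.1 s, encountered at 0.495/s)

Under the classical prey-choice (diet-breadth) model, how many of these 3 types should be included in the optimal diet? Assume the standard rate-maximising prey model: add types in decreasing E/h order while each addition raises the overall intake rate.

Rank by E/h (kJ/s): termites 1.31, caterpillars 0.416, flies 0.273. Include each in turn until the next type's E/h falls below the running intake rate.
Rate on top 1: 1.097. caterpillars: 0.416 < 1.097 → exclude; stop.
Optimal diet: termites — 1 of 3 types.

1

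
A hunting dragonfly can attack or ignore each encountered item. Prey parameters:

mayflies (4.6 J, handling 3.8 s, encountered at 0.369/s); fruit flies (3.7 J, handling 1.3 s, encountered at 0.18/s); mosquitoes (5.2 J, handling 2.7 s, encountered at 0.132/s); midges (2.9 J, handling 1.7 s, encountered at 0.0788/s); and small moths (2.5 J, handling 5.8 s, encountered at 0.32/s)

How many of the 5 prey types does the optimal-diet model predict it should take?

Profitabilities (E/h, J/s): fruit flies 2.85, mosquitoes 1.93, midges 1.71, mayflies 1.21, small moths 0.431. Add prey in this order while the next type's profitability exceeds the intake rate on those already taken.
Rate on top 1: 0.5397. mosquitoes: 1.93 > 0.5397 → include.
Rate on top 2: 0.8504. midges: 1.71 > 0.8504 → include.
Rate on top 3: 0.9168. mayflies: 1.21 > 0.9168 → include.
Rate on top 4: 1.049. small moths: 0.431 < 1.049 → exclude; stop.
Optimal diet: fruit flies, mosquitoes, midges, mayflies — 4 of 5 types.

4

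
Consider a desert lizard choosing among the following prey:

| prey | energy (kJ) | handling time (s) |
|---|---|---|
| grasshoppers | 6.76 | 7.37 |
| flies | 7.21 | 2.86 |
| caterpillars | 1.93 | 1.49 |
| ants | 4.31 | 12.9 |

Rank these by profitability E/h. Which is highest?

flies

Profitability E/h (kJ/s): grasshoppers = 6.76/7.37 = 0.917, flies = 7.21/2.86 = 2.52, caterpillars = 1.93/1.49 = 1.3, ants = 4.31/12.9 = 0.334.
Ranked: flies > caterpillars > grasshoppers > ants.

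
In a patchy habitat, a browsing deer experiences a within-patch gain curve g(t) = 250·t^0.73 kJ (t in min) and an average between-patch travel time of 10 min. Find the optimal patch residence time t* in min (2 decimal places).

27.04 min

Maximise g(t)/(T+t): set derivative to zero → g'(t)(T+t) = g(t).
g'(t) = 0.73·250·t^-0.27. Setting 0.73·250·t^-0.27 = 250·t^0.73/(10+t) gives 0.73(10+t) = t, so 0.27·t = 0.73×10.
t* = 0.73×10/0.27 = 27.04 min.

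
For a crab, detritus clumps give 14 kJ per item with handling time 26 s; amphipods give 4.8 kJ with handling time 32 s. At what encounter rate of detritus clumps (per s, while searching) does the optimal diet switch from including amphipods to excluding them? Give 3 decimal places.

The zero-one rule: include amphipods iff E₂/h₂ > λE₁/(1+λh₁). Equality gives the switch point.
λE₁h₂ = E₂ + λE₂h₁ ⇒ λ = E₂/(E₁h₂ − E₂h₁) = 4.8/(448 − 124.8) = 0.01485 per s.

0.015 per s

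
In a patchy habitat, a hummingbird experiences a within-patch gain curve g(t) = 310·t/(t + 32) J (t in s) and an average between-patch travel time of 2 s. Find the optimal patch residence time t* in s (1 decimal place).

Optimal t* satisfies g'(t*) = g(t*)/(T + t*).
g'(t) = 310·32/(t + 32)². Setting 310·32/(t+32)² = 310t/[(t+32)(2+t)] gives 32(2+t) = t(t+32), so t² = 32×2 = 64.
t* = √64 = 8 s.

8.0 s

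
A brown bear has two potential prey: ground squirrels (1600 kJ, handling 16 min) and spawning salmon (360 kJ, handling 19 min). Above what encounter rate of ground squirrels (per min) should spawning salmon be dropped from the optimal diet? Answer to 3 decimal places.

0.015 per min

At the threshold, the rate on ground squirrels alone equals the profitability of spawning salmon: λ·1600/(1 + λ·16) = 360/19 = 18.95.
Rearranging, λ(1600 − 18.95×16) = 18.95, so λ = 18.95/1297 = 0.01461 per min.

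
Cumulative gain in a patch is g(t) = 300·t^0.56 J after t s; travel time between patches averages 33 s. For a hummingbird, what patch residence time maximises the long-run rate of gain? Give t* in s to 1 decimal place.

Optimal t* satisfies g'(t*) = g(t*)/(T + t*).
g'(t) = 0.56·300·t^-0.44. Setting 0.56·300·t^-0.44 = 300·t^0.56/(33+t) gives 0.56(33+t) = t, so 0.44·t = 0.56×33.
t* = 0.56×33/0.44 = 42 s.

42.0 s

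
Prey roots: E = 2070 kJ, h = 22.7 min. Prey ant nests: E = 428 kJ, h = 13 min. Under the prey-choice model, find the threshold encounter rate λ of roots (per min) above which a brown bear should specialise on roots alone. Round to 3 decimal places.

0.025 per min

At the threshold, the rate on roots alone equals the profitability of ant nests: λ·2070/(1 + λ·22.7) = 428/13 = 32.92.
Rearranging, λ(2070 − 32.92×22.7) = 32.92, so λ = 32.92/1323 = 0.02489 per min.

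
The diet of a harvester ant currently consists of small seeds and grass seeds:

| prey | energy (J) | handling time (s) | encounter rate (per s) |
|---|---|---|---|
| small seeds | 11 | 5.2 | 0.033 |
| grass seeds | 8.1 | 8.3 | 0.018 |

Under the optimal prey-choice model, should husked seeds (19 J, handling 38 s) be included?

On small seeds and grass seeds alone, R = ΣλE/(1+Σλh) = 0.5088/1.321 = 0.3852 J/s.
Profitability of husked seeds: 19/38 = 0.5 J/s.
Since 0.5 > R, including husked seeds increases the long-run rate.

Yes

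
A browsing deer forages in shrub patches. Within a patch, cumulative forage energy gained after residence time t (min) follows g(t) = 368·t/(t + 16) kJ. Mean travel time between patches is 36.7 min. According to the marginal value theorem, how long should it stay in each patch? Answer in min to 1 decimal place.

By the marginal value theorem, leave when the instantaneous gain rate g'(t) equals the habitat-wide average g(t)/(T + t).
g'(t) = 368·16/(t + 16)². Setting 368·16/(t+16)² = 368t/[(t+16)(36.7+t)] gives 16(36.7+t) = t(t+16), so t² = 16×36.7 = 587.2.
t* = √587.2 = 24.23 min.

24.2 min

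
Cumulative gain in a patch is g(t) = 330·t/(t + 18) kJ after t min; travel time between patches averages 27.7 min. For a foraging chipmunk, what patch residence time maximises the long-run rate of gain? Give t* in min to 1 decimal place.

22.3 min

Maximise g(t)/(T+t): set derivative to zero → g'(t)(T+t) = g(t).
g'(t) = 330·18/(t + 18)². Setting 330·18/(t+18)² = 330t/[(t+18)(27.7+t)] gives 18(27.7+t) = t(t+18), so t² = 18×27.7 = 498.6.
t* = √498.6 = 22.33 min.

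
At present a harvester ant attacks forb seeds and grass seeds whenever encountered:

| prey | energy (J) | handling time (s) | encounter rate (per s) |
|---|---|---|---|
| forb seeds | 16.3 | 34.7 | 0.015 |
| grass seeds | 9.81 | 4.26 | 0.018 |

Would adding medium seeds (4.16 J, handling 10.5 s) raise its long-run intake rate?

Yes

On forb seeds and grass seeds alone, R = ΣλE/(1+Σλh) = 0.4211/1.597 = 0.2636 J/s.
Profitability of medium seeds: 4.16/10.5 = 0.3962 J/s.
Since 0.3962 > R, including medium seeds increases the long-run rate.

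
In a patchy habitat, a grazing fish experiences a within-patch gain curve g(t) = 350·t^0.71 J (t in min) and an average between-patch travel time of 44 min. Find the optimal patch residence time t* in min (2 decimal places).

Maximise g(t)/(T+t): set derivative to zero → g'(t)(T+t) = g(t).
g'(t) = 0.71·350·t^-0.29. Setting 0.71·350·t^-0.29 = 350·t^0.71/(44+t) gives 0.71(44+t) = t, so 0.29·t = 0.71×44.
t* = 0.71×44/0.29 = 107.7 min.

107.72 min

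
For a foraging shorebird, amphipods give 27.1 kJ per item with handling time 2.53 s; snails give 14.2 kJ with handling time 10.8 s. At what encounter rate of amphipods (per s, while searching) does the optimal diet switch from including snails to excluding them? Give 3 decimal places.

0.055 per s

The zero-one rule: include snails iff E₂/h₂ > λE₁/(1+λh₁). Equality gives the switch point.
λE₁h₂ = E₂ + λE₂h₁ ⇒ λ = E₂/(E₁h₂ − E₂h₁) = 14.2/(292.7 − 35.93) = 0.05531 per s.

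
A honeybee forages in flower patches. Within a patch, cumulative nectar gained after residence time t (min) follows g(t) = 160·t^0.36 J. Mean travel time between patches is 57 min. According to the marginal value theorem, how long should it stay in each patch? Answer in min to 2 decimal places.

32.06 min

By the marginal value theorem, leave when the instantaneous gain rate g'(t) equals the habitat-wide average g(t)/(T + t).
g'(t) = 0.36·160·t^-0.64. Setting 0.36·160·t^-0.64 = 160·t^0.36/(57+t) gives 0.36(57+t) = t, so 0.64·t = 0.36×57.
t* = 0.36×57/0.64 = 32.06 min.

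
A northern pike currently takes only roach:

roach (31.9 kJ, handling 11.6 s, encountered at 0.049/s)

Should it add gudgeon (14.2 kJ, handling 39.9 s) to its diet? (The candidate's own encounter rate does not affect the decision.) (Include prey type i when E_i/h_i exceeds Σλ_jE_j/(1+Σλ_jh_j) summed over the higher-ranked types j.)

On roach alone, R = ΣλE/(1+Σλh) = 1.563/1.568 = 0.9966 kJ/s.
gudgeon: E/h = 14.2/39.9 = 0.3559 kJ/s.
0.3559 < 0.9966, so adding gudgeon would lower the average — exclude it.

No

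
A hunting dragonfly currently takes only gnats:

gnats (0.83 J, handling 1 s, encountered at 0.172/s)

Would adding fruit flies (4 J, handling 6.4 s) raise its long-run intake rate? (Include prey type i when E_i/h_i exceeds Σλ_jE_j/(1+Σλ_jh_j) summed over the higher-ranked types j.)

Yes

Intake rate on the current diet: R = (0.172×0.83) / (1 + 0.172×1) = 0.1428/1.172 = 0.1218 J/s.
fruit flies: E/h = 4/6.4 = 0.625 J/s.
Since 0.625 > R, including fruit flies increases the long-run rate.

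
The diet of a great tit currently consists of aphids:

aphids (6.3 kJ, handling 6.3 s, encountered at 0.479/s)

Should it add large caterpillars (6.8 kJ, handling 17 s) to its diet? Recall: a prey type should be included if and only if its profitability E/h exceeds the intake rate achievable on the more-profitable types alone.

On aphids alone, R = ΣλE/(1+Σλh) = 3.018/4.018 = 0.7511 kJ/s.
large caterpillars: E/h = 6.8/17 = 0.4 kJ/s.
0.4 < 0.7511, so adding large caterpillars would lower the average — exclude it.

No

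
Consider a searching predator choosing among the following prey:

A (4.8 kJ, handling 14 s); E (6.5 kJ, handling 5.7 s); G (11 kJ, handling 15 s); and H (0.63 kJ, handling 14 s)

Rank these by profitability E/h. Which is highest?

E

In descending order of E/h:
E: 6.5/5.7 = 1.14 kJ/s
G: 11/15 = 0.733 kJ/s
A: 4.8/14 = 0.343 kJ/s
H: 0.63/14 = 0.045 kJ/s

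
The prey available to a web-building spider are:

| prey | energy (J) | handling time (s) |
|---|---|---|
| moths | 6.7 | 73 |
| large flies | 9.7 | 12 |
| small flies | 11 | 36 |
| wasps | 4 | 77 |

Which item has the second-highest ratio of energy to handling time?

small flies

In descending order of E/h:
large flies: 9.7/12 = 0.808 J/s
small flies: 11/36 = 0.306 J/s
moths: 6.7/73 = 0.0918 J/s
wasps: 4/77 = 0.0519 J/s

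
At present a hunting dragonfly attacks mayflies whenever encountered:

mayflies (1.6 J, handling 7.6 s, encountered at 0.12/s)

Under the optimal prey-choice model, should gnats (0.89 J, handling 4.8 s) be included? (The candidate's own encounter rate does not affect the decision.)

On mayflies alone, R = ΣλE/(1+Σλh) = 0.192/1.912 = 0.1004 J/s.
Profitability of gnats: 0.89/4.8 = 0.1854 J/s.
Since 0.1854 > R, including gnats increases the long-run rate.

Yes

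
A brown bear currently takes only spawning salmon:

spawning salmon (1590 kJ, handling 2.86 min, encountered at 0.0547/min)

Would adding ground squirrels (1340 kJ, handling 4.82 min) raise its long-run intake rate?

Intake rate on the current diet: R = (0.0547×1590) / (1 + 0.0547×2.86) = 86.97/1.156 = 75.21 kJ/min.
ground squirrels: E/h = 1340/4.82 = 278 kJ/min.
Since 278 > R, including ground squirrels increases the long-run rate.

Yes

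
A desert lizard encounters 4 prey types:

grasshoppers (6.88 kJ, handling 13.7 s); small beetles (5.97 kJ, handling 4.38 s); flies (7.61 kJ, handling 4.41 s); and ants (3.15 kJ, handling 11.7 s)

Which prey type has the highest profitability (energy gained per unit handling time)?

flies

In descending order of E/h:
flies: 7.61/4.41 = 1.73 kJ/s
small beetles: 5.97/4.38 = 1.36 kJ/s
grasshoppers: 6.88/13.7 = 0.502 kJ/s
ants: 3.15/11.7 = 0.269 kJ/s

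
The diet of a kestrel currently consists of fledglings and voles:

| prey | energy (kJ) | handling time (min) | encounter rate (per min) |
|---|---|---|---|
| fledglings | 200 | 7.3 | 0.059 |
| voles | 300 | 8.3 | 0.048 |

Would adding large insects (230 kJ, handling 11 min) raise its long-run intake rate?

Yes

Current rate: (0.059×200 + 0.048×300)/(1 + 0.059×7.3 + 0.048×8.3) = 14.32 kJ/min.
Profitability of large insects: 230/11 = 20.91 kJ/min.
Since 20.91 > R, including large insects increases the long-run rate.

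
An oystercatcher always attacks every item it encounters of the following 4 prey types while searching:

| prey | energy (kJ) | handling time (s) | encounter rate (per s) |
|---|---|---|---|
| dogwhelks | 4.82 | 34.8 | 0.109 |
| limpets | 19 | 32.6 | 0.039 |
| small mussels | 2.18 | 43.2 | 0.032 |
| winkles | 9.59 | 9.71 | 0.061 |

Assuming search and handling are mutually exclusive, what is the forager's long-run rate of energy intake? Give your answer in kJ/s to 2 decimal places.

R = (0.109×4.82 + 0.039×19 + 0.032×2.18 + 0.061×9.59) / (1 + 0.109×34.8 + 0.039×32.6 + 0.032×43.2 + 0.061×9.71) = 1.921/8.039 = 0.239 kJ/s.

0.24 kJ/s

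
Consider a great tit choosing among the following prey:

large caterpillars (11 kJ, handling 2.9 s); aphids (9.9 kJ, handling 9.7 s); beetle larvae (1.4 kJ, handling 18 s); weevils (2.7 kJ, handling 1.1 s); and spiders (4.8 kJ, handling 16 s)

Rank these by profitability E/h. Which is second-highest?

weevils

Profitability E/h (kJ/s): large caterpillars = 11/2.9 = 3.79, aphids = 9.9/9.7 = 1.02, beetle larvae = 1.4/18 = 0.0778, weevils = 2.7/1.1 = 2.45, spiders = 4.8/16 = 0.3.
Ranked: large caterpillars > weevils > aphids > spiders > beetle larvae.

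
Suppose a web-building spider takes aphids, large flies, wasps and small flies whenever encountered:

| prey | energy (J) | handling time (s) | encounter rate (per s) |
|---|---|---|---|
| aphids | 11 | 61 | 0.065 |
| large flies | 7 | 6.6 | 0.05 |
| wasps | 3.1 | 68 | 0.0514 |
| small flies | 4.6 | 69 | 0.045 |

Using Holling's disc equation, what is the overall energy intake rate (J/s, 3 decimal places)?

0.120 J/s

R = (0.065×11 + 0.05×7 + 0.0514×3.1 + 0.045×4.6) / (1 + 0.065×61 + 0.05×6.6 + 0.0514×68 + 0.045×69) = 1.431/11.9 = 0.1203 J/s.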